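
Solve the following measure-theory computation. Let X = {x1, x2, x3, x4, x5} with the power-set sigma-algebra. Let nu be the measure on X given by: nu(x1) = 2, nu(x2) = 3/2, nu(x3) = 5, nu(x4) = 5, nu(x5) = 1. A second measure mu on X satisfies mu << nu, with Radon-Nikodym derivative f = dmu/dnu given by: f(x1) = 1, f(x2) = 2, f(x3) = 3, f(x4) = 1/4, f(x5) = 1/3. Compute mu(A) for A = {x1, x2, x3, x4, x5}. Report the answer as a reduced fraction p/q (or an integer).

By the defining property of the Radon-Nikodym derivative, for every measurable set A,
  mu(A) = integral_A f dnu.
Since nu is a discrete measure concentrated on the atoms of X, the integral over A reduces to the sum
  mu(A) = sum_{x in A} f(x) * nu({x}).
Computing each term:
  x1: f(x1) * nu(x1) = 1 * 2 = 2.
  x2: f(x2) * nu(x2) = 2 * 3/2 = 3.
  x3: f(x3) * nu(x3) = 3 * 5 = 15.
  x4: f(x4) * nu(x4) = 1/4 * 5 = 5/4.
  x5: f(x5) * nu(x5) = 1/3 * 1 = 1/3.
Summing: mu(A) = 2 + 3 + 15 + 5/4 + 1/3 = 259/12.

259/12


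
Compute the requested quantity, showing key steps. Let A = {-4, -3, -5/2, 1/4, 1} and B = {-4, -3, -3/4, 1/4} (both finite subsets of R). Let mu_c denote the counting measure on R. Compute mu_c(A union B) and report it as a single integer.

Counting measure on a finite set equals cardinality. By inclusion-exclusion, |A union B| = |A| + |B| - |A cap B|.
|A| = 5, |B| = 4, |A cap B| = 3.
So mu_c(A union B) = 5 + 4 - 3 = 6.

6


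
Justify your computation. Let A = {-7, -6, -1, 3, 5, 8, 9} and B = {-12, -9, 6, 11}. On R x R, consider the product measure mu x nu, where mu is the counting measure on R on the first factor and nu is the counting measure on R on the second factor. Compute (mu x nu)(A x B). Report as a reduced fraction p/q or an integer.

For a measurable rectangle A x B, the product measure satisfies
  (mu x nu)(A x B) = mu(A) * nu(B).
  mu(A) = 7.
  nu(B) = 4.
  (mu x nu)(A x B) = 7 * 4 = 28.

28


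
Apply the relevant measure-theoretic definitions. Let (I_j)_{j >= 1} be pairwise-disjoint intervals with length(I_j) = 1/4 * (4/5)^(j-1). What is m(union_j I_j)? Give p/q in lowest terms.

By countable additivity of the Lebesgue measure on pairwise disjoint measurable sets,
  m(union_{j >= 1} I_j) = sum_{j >= 1} m(I_j) = sum_{j >= 1} a * r^(j-1),
  with a = 1/4 and r = 4/5.
Since 0 < r = 4/5 < 1, the geometric series converges:
  sum_{j >= 1} a * r^(j-1) = a / (1 - r).
  = 1/4 / (1 - 4/5)
  = 1/4 / (1/5)
  = 5/4.

5/4


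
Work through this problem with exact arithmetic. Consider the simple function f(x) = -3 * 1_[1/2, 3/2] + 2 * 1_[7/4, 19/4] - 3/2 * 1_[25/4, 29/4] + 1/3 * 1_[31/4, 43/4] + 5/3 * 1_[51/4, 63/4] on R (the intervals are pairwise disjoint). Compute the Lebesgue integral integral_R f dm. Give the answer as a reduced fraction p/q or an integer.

For a simple function f = sum_i c_i * 1_{A_i} with disjoint A_i,
  integral f dm = sum_i c_i * m(A_i).
Lengths of the A_i:
  m(A_1) = 3/2 - 1/2 = 1.
  m(A_2) = 19/4 - 7/4 = 3.
  m(A_3) = 29/4 - 25/4 = 1.
  m(A_4) = 43/4 - 31/4 = 3.
  m(A_5) = 63/4 - 51/4 = 3.
Contributions c_i * m(A_i):
  (-3) * (1) = -3.
  (2) * (3) = 6.
  (-3/2) * (1) = -3/2.
  (1/3) * (3) = 1.
  (5/3) * (3) = 5.
Total: -3 + 6 - 3/2 + 1 + 5 = 15/2.

15/2


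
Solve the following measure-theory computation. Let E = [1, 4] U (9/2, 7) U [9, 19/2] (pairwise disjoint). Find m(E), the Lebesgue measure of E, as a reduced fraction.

For pairwise disjoint intervals, m(union_i I_i) = sum_i m(I_i),
and m is invariant under swapping open/closed endpoints (single points have measure 0).
So m(E) = sum_i (b_i - a_i).
  I_1 has length 4 - 1 = 3.
  I_2 has length 7 - 9/2 = 5/2.
  I_3 has length 19/2 - 9 = 1/2.
Summing:
  m(E) = 3 + 5/2 + 1/2 = 6.

6


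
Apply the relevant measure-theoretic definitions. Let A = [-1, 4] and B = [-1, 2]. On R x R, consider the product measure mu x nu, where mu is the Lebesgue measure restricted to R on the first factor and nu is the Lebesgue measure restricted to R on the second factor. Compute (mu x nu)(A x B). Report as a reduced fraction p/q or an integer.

For a measurable rectangle A x B, the product measure satisfies
  (mu x nu)(A x B) = mu(A) * nu(B).
  mu(A) = 5.
  nu(B) = 3.
  (mu x nu)(A x B) = 5 * 3 = 15.

15


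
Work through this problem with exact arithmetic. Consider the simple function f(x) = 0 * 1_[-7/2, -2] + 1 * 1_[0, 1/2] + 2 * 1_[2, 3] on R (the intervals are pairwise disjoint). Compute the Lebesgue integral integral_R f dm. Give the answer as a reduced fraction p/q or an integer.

For a simple function f = sum_i c_i * 1_{A_i} with disjoint A_i,
  integral f dm = sum_i c_i * m(A_i).
Lengths of the A_i:
  m(A_1) = -2 - (-7/2) = 3/2.
  m(A_2) = 1/2 - 0 = 1/2.
  m(A_3) = 3 - 2 = 1.
Contributions c_i * m(A_i):
  (0) * (3/2) = 0.
  (1) * (1/2) = 1/2.
  (2) * (1) = 2.
Total: 0 + 1/2 + 2 = 5/2.

5/2


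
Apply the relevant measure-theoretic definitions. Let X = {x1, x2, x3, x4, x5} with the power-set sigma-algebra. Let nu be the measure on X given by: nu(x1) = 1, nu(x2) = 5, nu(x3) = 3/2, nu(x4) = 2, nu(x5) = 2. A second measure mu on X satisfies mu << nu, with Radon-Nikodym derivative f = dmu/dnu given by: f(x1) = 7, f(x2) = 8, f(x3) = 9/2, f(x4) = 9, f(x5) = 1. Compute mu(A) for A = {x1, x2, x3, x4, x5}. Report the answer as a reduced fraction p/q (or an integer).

By the defining property of the Radon-Nikodym derivative, for every measurable set A,
  mu(A) = integral_A f dnu.
Since nu is a discrete measure concentrated on the atoms of X, the integral over A reduces to the sum
  mu(A) = sum_{x in A} f(x) * nu({x}).
Computing each term:
  x1: f(x1) * nu(x1) = 7 * 1 = 7.
  x2: f(x2) * nu(x2) = 8 * 5 = 40.
  x3: f(x3) * nu(x3) = 9/2 * 3/2 = 27/4.
  x4: f(x4) * nu(x4) = 9 * 2 = 18.
  x5: f(x5) * nu(x5) = 1 * 2 = 2.
Summing: mu(A) = 7 + 40 + 27/4 + 18 + 2 = 295/4.

295/4


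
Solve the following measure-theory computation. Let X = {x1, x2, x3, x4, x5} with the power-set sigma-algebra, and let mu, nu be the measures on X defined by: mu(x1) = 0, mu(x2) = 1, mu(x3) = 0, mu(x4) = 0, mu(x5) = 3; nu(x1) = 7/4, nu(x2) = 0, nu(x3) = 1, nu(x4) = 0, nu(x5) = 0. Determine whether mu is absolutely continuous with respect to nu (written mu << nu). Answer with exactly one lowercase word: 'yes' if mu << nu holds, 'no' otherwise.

mu << nu means: every nu-null measurable set is also mu-null; equivalently, for every atom x, if nu({x}) = 0 then mu({x}) = 0.
Checking each atom:
  x1: nu = 7/4 > 0 -> no constraint.
  x2: nu = 0, mu = 1 > 0 -> violates mu << nu.
  x3: nu = 1 > 0 -> no constraint.
  x4: nu = 0, mu = 0 -> consistent with mu << nu.
  x5: nu = 0, mu = 3 > 0 -> violates mu << nu.
The atom(s) x2, x5 violate the condition (nu = 0 but mu > 0). Therefore mu is NOT absolutely continuous w.r.t. nu.

no


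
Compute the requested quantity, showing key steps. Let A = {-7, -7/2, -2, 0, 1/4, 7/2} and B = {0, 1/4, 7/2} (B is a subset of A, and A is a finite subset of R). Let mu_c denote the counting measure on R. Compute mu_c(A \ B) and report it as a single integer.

Counting measure assigns mu_c(E) = |E| (number of elements) when E is finite. For B subset A, A \ B is the set of elements of A not in B, so |A \ B| = |A| - |B|.
|A| = 6, |B| = 3, so mu_c(A \ B) = 6 - 3 = 3.

3


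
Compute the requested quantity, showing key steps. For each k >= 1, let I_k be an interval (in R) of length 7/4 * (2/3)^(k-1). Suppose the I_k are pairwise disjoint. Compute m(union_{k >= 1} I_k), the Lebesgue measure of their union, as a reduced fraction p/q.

By countable additivity of the Lebesgue measure on pairwise disjoint measurable sets,
  m(union_{k >= 1} I_k) = sum_{k >= 1} m(I_k) = sum_{k >= 1} a * r^(k-1),
  with a = 7/4 and r = 2/3.
Since 0 < r = 2/3 < 1, the geometric series converges:
  sum_{k >= 1} a * r^(k-1) = a / (1 - r).
  = 7/4 / (1 - 2/3)
  = 7/4 / (1/3)
  = 21/4.

21/4


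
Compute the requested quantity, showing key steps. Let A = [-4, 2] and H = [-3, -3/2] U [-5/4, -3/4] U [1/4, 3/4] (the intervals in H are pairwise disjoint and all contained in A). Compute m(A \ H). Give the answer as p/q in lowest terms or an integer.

The ambient interval has length m(A) = 2 - (-4) = 6.
Since the holes are disjoint and sit inside A, by finite additivity
  m(H) = sum_i (b_i - a_i), and m(A \ H) = m(A) - m(H).
Computing the hole measures:
  m(H_1) = -3/2 - (-3) = 3/2.
  m(H_2) = -3/4 - (-5/4) = 1/2.
  m(H_3) = 3/4 - 1/4 = 1/2.
Summed: m(H) = 3/2 + 1/2 + 1/2 = 5/2.
So m(A \ H) = 6 - 5/2 = 7/2.

7/2


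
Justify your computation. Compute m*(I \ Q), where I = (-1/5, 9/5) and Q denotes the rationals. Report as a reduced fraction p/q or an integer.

The interval I = (-1/5, 9/5) has m(I) = 9/5 - (-1/5) = 2 (endpoints are measure-zero, so open/closed/half-open agree). Write I = (I cap Q) u (I \ Q). The rationals in I are countable, so m*(I cap Q) = 0 (cover each rational by intervals whose total length is arbitrarily small). By countable subadditivity m*(I) <= m*(I cap Q) + m*(I \ Q), hence m*(I \ Q) >= m(I) = 2. The reverse inequality m*(I \ Q) <= m*(I) = 2 is trivial since (I \ Q) is a subset of I. Therefore m*(I \ Q) = 2.

2


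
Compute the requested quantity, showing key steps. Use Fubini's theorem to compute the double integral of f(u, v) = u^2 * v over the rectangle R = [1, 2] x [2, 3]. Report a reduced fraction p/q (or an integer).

f(u, v) is a tensor product of a function of u and a function of v, and both factors are bounded continuous (hence Lebesgue integrable) on the rectangle, so Fubini's theorem applies:
  integral_R f d(m x m) = (integral_a1^b1 u^2 du) * (integral_a2^b2 v dv).
Inner integral in u: integral_{1}^{2} u^2 du = (2^3 - 1^3)/3
  = 7/3.
Inner integral in v: integral_{2}^{3} v dv = (3^2 - 2^2)/2
  = 5/2.
Product: (7/3) * (5/2) = 35/6.

35/6


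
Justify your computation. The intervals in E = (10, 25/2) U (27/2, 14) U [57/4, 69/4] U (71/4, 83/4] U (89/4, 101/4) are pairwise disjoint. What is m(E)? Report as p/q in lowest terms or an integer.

For pairwise disjoint intervals, m(union_i I_i) = sum_i m(I_i),
and m is invariant under swapping open/closed endpoints (single points have measure 0).
So m(E) = sum_i (b_i - a_i).
  I_1 has length 25/2 - 10 = 5/2.
  I_2 has length 14 - 27/2 = 1/2.
  I_3 has length 69/4 - 57/4 = 3.
  I_4 has length 83/4 - 71/4 = 3.
  I_5 has length 101/4 - 89/4 = 3.
Summing:
  m(E) = 5/2 + 1/2 + 3 + 3 + 3 = 12.

12


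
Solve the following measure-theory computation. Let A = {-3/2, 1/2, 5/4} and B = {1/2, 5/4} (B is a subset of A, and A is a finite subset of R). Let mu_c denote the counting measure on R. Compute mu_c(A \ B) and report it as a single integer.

Counting measure assigns mu_c(E) = |E| (number of elements) when E is finite. For B subset A, A \ B is the set of elements of A not in B, so |A \ B| = |A| - |B|.
|A| = 3, |B| = 2, so mu_c(A \ B) = 3 - 2 = 1.

1


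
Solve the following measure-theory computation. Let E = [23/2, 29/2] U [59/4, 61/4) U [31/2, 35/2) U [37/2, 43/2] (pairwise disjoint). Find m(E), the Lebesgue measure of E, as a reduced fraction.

For pairwise disjoint intervals, m(union_i I_i) = sum_i m(I_i),
and m is invariant under swapping open/closed endpoints (single points have measure 0).
So m(E) = sum_i (b_i - a_i).
  I_1 has length 29/2 - 23/2 = 3.
  I_2 has length 61/4 - 59/4 = 1/2.
  I_3 has length 35/2 - 31/2 = 2.
  I_4 has length 43/2 - 37/2 = 3.
Summing:
  m(E) = 3 + 1/2 + 2 + 3 = 17/2.

17/2


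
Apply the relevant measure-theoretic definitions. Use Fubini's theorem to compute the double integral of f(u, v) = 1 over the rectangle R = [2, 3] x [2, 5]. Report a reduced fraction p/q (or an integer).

f(u, v) is a tensor product of a function of u and a function of v, and both factors are bounded continuous (hence Lebesgue integrable) on the rectangle, so Fubini's theorem applies:
  integral_R f d(m x m) = (integral_a1^b1 1 du) * (integral_a2^b2 1 dv).
Inner integral in u: integral_{2}^{3} 1 du = (3^1 - 2^1)/1
  = 1.
Inner integral in v: integral_{2}^{5} 1 dv = (5^1 - 2^1)/1
  = 3.
Product: (1) * (3) = 3.

3


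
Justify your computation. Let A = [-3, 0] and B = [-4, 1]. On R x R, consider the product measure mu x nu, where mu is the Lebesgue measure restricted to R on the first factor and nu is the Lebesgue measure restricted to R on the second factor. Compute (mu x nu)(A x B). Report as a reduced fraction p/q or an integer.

For a measurable rectangle A x B, the product measure satisfies
  (mu x nu)(A x B) = mu(A) * nu(B).
  mu(A) = 3.
  nu(B) = 5.
  (mu x nu)(A x B) = 3 * 5 = 15.

15


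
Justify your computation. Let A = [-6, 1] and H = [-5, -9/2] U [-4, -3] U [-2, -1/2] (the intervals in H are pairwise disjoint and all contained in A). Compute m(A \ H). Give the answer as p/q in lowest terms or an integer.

The ambient interval has length m(A) = 1 - (-6) = 7.
Since the holes are disjoint and sit inside A, by finite additivity
  m(H) = sum_i (b_i - a_i), and m(A \ H) = m(A) - m(H).
Computing the hole measures:
  m(H_1) = -9/2 - (-5) = 1/2.
  m(H_2) = -3 - (-4) = 1.
  m(H_3) = -1/2 - (-2) = 3/2.
Summed: m(H) = 1/2 + 1 + 3/2 = 3.
So m(A \ H) = 7 - 3 = 4.

4


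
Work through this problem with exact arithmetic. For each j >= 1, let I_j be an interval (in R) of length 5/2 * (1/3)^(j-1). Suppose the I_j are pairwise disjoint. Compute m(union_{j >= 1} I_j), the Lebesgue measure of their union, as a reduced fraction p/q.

By countable additivity of the Lebesgue measure on pairwise disjoint measurable sets,
  m(union_{j >= 1} I_j) = sum_{j >= 1} m(I_j) = sum_{j >= 1} a * r^(j-1),
  with a = 5/2 and r = 1/3.
Since 0 < r = 1/3 < 1, the geometric series converges:
  sum_{j >= 1} a * r^(j-1) = a / (1 - r).
  = 5/2 / (1 - 1/3)
  = 5/2 / (2/3)
  = 15/4.

15/4


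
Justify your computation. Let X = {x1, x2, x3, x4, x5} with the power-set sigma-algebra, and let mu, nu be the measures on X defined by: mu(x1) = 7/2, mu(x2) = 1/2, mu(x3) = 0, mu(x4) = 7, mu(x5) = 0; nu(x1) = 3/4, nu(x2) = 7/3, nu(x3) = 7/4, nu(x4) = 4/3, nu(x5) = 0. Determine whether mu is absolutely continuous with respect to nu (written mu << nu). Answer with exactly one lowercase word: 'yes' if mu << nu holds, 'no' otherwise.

mu << nu means: every nu-null measurable set is also mu-null; equivalently, for every atom x, if nu({x}) = 0 then mu({x}) = 0.
Checking each atom:
  x1: nu = 3/4 > 0 -> no constraint.
  x2: nu = 7/3 > 0 -> no constraint.
  x3: nu = 7/4 > 0 -> no constraint.
  x4: nu = 4/3 > 0 -> no constraint.
  x5: nu = 0, mu = 0 -> consistent with mu << nu.
No atom violates the condition. Therefore mu << nu.

yes


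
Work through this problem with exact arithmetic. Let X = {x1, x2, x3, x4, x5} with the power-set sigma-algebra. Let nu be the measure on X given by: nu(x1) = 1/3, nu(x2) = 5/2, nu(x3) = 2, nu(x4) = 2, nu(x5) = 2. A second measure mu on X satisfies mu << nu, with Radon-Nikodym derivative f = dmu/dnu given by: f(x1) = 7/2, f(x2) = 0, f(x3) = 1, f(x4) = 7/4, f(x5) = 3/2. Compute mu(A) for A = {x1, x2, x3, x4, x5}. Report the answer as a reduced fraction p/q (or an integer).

By the defining property of the Radon-Nikodym derivative, for every measurable set A,
  mu(A) = integral_A f dnu.
Since nu is a discrete measure concentrated on the atoms of X, the integral over A reduces to the sum
  mu(A) = sum_{x in A} f(x) * nu({x}).
Computing each term:
  x1: f(x1) * nu(x1) = 7/2 * 1/3 = 7/6.
  x2: f(x2) * nu(x2) = 0 * 5/2 = 0.
  x3: f(x3) * nu(x3) = 1 * 2 = 2.
  x4: f(x4) * nu(x4) = 7/4 * 2 = 7/2.
  x5: f(x5) * nu(x5) = 3/2 * 2 = 3.
Summing: mu(A) = 7/6 + 0 + 2 + 7/2 + 3 = 29/3.

29/3


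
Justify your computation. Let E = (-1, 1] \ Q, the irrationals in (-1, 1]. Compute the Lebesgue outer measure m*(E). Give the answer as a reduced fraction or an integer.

The interval I = (-1, 1] has m(I) = 1 - (-1) = 2 (endpoints are measure-zero, so open/closed/half-open agree). Write I = (I cap Q) u (I \ Q). The rationals in I are countable, so m*(I cap Q) = 0 (cover each rational by intervals whose total length is arbitrarily small). By countable subadditivity m*(I) <= m*(I cap Q) + m*(I \ Q), hence m*(I \ Q) >= m(I) = 2. The reverse inequality m*(I \ Q) <= m*(I) = 2 is trivial since (I \ Q) is a subset of I. Therefore m*(I \ Q) = 2.

2


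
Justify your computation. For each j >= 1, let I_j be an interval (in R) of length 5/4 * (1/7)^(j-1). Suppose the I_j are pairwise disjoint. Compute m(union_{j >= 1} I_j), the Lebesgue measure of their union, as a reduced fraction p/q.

By countable additivity of the Lebesgue measure on pairwise disjoint measurable sets,
  m(union_{j >= 1} I_j) = sum_{j >= 1} m(I_j) = sum_{j >= 1} a * r^(j-1),
  with a = 5/4 and r = 1/7.
Since 0 < r = 1/7 < 1, the geometric series converges:
  sum_{j >= 1} a * r^(j-1) = a / (1 - r).
  = 5/4 / (1 - 1/7)
  = 5/4 / (6/7)
  = 35/24.

35/24


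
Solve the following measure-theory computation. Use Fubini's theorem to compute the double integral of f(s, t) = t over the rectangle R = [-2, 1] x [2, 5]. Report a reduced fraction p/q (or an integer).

f(s, t) is a tensor product of a function of s and a function of t, and both factors are bounded continuous (hence Lebesgue integrable) on the rectangle, so Fubini's theorem applies:
  integral_R f d(m x m) = (integral_a1^b1 1 ds) * (integral_a2^b2 t dt).
Inner integral in s: integral_{-2}^{1} 1 ds = (1^1 - (-2)^1)/1
  = 3.
Inner integral in t: integral_{2}^{5} t dt = (5^2 - 2^2)/2
  = 21/2.
Product: (3) * (21/2) = 63/2.

63/2


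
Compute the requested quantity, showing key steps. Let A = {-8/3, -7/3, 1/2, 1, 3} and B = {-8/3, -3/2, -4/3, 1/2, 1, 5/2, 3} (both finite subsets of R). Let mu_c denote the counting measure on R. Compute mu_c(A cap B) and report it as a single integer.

Counting measure on a finite set equals cardinality. mu_c(A cap B) = |A cap B| (elements appearing in both).
Enumerating the elements of A that also lie in B gives 4 element(s).
So mu_c(A cap B) = 4.

4


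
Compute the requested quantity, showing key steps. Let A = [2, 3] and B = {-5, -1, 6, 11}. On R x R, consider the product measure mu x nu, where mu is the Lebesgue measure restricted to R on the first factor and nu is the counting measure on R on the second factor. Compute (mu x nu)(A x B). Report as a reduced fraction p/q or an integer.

For a measurable rectangle A x B, the product measure satisfies
  (mu x nu)(A x B) = mu(A) * nu(B).
  mu(A) = 1.
  nu(B) = 4.
  (mu x nu)(A x B) = 1 * 4 = 4.

4


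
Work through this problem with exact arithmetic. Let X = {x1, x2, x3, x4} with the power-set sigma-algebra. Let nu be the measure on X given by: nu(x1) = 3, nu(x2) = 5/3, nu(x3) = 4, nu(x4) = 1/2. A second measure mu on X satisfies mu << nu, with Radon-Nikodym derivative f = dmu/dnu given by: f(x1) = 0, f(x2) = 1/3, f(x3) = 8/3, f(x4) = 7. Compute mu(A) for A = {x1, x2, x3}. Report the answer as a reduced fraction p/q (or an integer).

By the defining property of the Radon-Nikodym derivative, for every measurable set A,
  mu(A) = integral_A f dnu.
Since nu is a discrete measure concentrated on the atoms of X, the integral over A reduces to the sum
  mu(A) = sum_{x in A} f(x) * nu({x}).
Computing each term:
  x1: f(x1) * nu(x1) = 0 * 3 = 0.
  x2: f(x2) * nu(x2) = 1/3 * 5/3 = 5/9.
  x3: f(x3) * nu(x3) = 8/3 * 4 = 32/3.
Summing: mu(A) = 0 + 5/9 + 32/3 = 101/9.

101/9


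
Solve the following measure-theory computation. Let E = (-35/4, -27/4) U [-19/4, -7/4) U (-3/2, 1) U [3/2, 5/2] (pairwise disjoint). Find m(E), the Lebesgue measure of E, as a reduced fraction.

For pairwise disjoint intervals, m(union_i I_i) = sum_i m(I_i),
and m is invariant under swapping open/closed endpoints (single points have measure 0).
So m(E) = sum_i (b_i - a_i).
  I_1 has length -27/4 - (-35/4) = 2.
  I_2 has length -7/4 - (-19/4) = 3.
  I_3 has length 1 - (-3/2) = 5/2.
  I_4 has length 5/2 - 3/2 = 1.
Summing:
  m(E) = 2 + 3 + 5/2 + 1 = 17/2.

17/2


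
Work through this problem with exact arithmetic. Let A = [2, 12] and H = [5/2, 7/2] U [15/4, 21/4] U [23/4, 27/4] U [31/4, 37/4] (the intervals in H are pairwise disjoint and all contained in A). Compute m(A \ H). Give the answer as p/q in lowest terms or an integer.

The ambient interval has length m(A) = 12 - 2 = 10.
Since the holes are disjoint and sit inside A, by finite additivity
  m(H) = sum_i (b_i - a_i), and m(A \ H) = m(A) - m(H).
Computing the hole measures:
  m(H_1) = 7/2 - 5/2 = 1.
  m(H_2) = 21/4 - 15/4 = 3/2.
  m(H_3) = 27/4 - 23/4 = 1.
  m(H_4) = 37/4 - 31/4 = 3/2.
Summed: m(H) = 1 + 3/2 + 1 + 3/2 = 5.
So m(A \ H) = 10 - 5 = 5.

5


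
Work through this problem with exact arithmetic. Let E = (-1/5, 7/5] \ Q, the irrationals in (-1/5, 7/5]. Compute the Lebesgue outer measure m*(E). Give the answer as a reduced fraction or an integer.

The interval I = (-1/5, 7/5] has m(I) = 7/5 - (-1/5) = 8/5 (endpoints are measure-zero, so open/closed/half-open agree). Write I = (I cap Q) u (I \ Q). The rationals in I are countable, so m*(I cap Q) = 0 (cover each rational by intervals whose total length is arbitrarily small). By countable subadditivity m*(I) <= m*(I cap Q) + m*(I \ Q), hence m*(I \ Q) >= m(I) = 8/5. The reverse inequality m*(I \ Q) <= m*(I) = 8/5 is trivial since (I \ Q) is a subset of I. Therefore m*(I \ Q) = 8/5.

8/5


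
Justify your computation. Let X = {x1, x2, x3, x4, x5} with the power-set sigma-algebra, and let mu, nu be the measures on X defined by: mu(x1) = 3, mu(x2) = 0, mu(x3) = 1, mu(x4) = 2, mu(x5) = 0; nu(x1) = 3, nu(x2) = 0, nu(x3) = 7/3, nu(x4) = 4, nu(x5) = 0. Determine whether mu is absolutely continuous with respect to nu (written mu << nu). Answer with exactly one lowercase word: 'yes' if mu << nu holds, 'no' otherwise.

mu << nu means: every nu-null measurable set is also mu-null; equivalently, for every atom x, if nu({x}) = 0 then mu({x}) = 0.
Checking each atom:
  x1: nu = 3 > 0 -> no constraint.
  x2: nu = 0, mu = 0 -> consistent with mu << nu.
  x3: nu = 7/3 > 0 -> no constraint.
  x4: nu = 4 > 0 -> no constraint.
  x5: nu = 0, mu = 0 -> consistent with mu << nu.
No atom violates the condition. Therefore mu << nu.

yes


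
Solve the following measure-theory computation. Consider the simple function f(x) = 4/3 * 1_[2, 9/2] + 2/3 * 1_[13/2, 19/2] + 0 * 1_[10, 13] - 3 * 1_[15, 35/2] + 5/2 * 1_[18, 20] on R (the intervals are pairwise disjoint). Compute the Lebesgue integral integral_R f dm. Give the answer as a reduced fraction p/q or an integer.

For a simple function f = sum_i c_i * 1_{A_i} with disjoint A_i,
  integral f dm = sum_i c_i * m(A_i).
Lengths of the A_i:
  m(A_1) = 9/2 - 2 = 5/2.
  m(A_2) = 19/2 - 13/2 = 3.
  m(A_3) = 13 - 10 = 3.
  m(A_4) = 35/2 - 15 = 5/2.
  m(A_5) = 20 - 18 = 2.
Contributions c_i * m(A_i):
  (4/3) * (5/2) = 10/3.
  (2/3) * (3) = 2.
  (0) * (3) = 0.
  (-3) * (5/2) = -15/2.
  (5/2) * (2) = 5.
Total: 10/3 + 2 + 0 - 15/2 + 5 = 17/6.

17/6


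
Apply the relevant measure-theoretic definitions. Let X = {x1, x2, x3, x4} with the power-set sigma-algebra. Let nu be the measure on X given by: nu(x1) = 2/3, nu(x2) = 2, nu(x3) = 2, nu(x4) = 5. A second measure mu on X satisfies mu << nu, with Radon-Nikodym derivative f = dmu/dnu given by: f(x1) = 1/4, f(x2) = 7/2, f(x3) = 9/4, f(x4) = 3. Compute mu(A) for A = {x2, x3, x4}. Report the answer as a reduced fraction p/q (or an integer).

By the defining property of the Radon-Nikodym derivative, for every measurable set A,
  mu(A) = integral_A f dnu.
Since nu is a discrete measure concentrated on the atoms of X, the integral over A reduces to the sum
  mu(A) = sum_{x in A} f(x) * nu({x}).
Computing each term:
  x2: f(x2) * nu(x2) = 7/2 * 2 = 7.
  x3: f(x3) * nu(x3) = 9/4 * 2 = 9/2.
  x4: f(x4) * nu(x4) = 3 * 5 = 15.
Summing: mu(A) = 7 + 9/2 + 15 = 53/2.

53/2


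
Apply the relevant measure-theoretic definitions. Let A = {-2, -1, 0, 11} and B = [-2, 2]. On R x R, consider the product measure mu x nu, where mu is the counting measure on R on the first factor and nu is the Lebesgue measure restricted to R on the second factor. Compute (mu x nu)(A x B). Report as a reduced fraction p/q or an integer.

For a measurable rectangle A x B, the product measure satisfies
  (mu x nu)(A x B) = mu(A) * nu(B).
  mu(A) = 4.
  nu(B) = 4.
  (mu x nu)(A x B) = 4 * 4 = 16.

16


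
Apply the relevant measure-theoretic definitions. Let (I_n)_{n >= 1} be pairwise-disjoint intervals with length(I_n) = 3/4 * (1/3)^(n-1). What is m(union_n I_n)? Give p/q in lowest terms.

By countable additivity of the Lebesgue measure on pairwise disjoint measurable sets,
  m(union_{n >= 1} I_n) = sum_{n >= 1} m(I_n) = sum_{n >= 1} a * r^(n-1),
  with a = 3/4 and r = 1/3.
Since 0 < r = 1/3 < 1, the geometric series converges:
  sum_{n >= 1} a * r^(n-1) = a / (1 - r).
  = 3/4 / (1 - 1/3)
  = 3/4 / (2/3)
  = 9/8.

9/8


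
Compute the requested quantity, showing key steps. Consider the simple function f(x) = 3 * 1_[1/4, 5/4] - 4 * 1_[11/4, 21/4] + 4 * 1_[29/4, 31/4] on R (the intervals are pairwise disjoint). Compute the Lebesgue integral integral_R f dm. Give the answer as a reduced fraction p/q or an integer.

For a simple function f = sum_i c_i * 1_{A_i} with disjoint A_i,
  integral f dm = sum_i c_i * m(A_i).
Lengths of the A_i:
  m(A_1) = 5/4 - 1/4 = 1.
  m(A_2) = 21/4 - 11/4 = 5/2.
  m(A_3) = 31/4 - 29/4 = 1/2.
Contributions c_i * m(A_i):
  (3) * (1) = 3.
  (-4) * (5/2) = -10.
  (4) * (1/2) = 2.
Total: 3 - 10 + 2 = -5.

-5


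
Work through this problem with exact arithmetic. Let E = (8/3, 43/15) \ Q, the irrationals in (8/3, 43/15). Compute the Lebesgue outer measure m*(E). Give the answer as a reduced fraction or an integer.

The interval I = (8/3, 43/15) has m(I) = 43/15 - 8/3 = 1/5 (endpoints are measure-zero, so open/closed/half-open agree). Write I = (I cap Q) u (I \ Q). The rationals in I are countable, so m*(I cap Q) = 0 (cover each rational by intervals whose total length is arbitrarily small). By countable subadditivity m*(I) <= m*(I cap Q) + m*(I \ Q), hence m*(I \ Q) >= m(I) = 1/5. The reverse inequality m*(I \ Q) <= m*(I) = 1/5 is trivial since (I \ Q) is a subset of I. Therefore m*(I \ Q) = 1/5.

1/5


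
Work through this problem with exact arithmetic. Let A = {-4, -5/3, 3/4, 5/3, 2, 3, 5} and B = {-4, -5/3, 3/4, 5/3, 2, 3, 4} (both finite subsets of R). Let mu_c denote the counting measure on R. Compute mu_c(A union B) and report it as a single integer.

Counting measure on a finite set equals cardinality. By inclusion-exclusion, |A union B| = |A| + |B| - |A cap B|.
|A| = 7, |B| = 7, |A cap B| = 6.
So mu_c(A union B) = 7 + 7 - 6 = 8.

8


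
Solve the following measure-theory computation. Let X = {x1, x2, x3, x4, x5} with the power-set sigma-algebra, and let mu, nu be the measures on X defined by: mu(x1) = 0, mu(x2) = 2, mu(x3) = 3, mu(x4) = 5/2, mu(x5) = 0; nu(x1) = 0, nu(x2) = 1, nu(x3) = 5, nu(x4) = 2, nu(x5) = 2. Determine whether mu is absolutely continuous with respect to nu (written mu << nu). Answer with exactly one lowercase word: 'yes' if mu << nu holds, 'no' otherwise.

mu << nu means: every nu-null measurable set is also mu-null; equivalently, for every atom x, if nu({x}) = 0 then mu({x}) = 0.
Checking each atom:
  x1: nu = 0, mu = 0 -> consistent with mu << nu.
  x2: nu = 1 > 0 -> no constraint.
  x3: nu = 5 > 0 -> no constraint.
  x4: nu = 2 > 0 -> no constraint.
  x5: nu = 2 > 0 -> no constraint.
No atom violates the condition. Therefore mu << nu.

yes


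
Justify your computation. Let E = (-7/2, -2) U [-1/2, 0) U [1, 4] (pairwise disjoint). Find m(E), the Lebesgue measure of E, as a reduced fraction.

For pairwise disjoint intervals, m(union_i I_i) = sum_i m(I_i),
and m is invariant under swapping open/closed endpoints (single points have measure 0).
So m(E) = sum_i (b_i - a_i).
  I_1 has length -2 - (-7/2) = 3/2.
  I_2 has length 0 - (-1/2) = 1/2.
  I_3 has length 4 - 1 = 3.
Summing:
  m(E) = 3/2 + 1/2 + 3 = 5.

5


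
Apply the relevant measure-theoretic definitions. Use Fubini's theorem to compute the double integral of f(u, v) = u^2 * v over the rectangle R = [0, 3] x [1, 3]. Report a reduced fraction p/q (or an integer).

f(u, v) is a tensor product of a function of u and a function of v, and both factors are bounded continuous (hence Lebesgue integrable) on the rectangle, so Fubini's theorem applies:
  integral_R f d(m x m) = (integral_a1^b1 u^2 du) * (integral_a2^b2 v dv).
Inner integral in u: integral_{0}^{3} u^2 du = (3^3 - 0^3)/3
  = 9.
Inner integral in v: integral_{1}^{3} v dv = (3^2 - 1^2)/2
  = 4.
Product: (9) * (4) = 36.

36


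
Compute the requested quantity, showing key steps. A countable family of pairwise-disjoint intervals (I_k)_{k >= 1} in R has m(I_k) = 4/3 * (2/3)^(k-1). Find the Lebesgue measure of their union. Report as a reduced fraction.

By countable additivity of the Lebesgue measure on pairwise disjoint measurable sets,
  m(union_{k >= 1} I_k) = sum_{k >= 1} m(I_k) = sum_{k >= 1} a * r^(k-1),
  with a = 4/3 and r = 2/3.
Since 0 < r = 2/3 < 1, the geometric series converges:
  sum_{k >= 1} a * r^(k-1) = a / (1 - r).
  = 4/3 / (1 - 2/3)
  = 4/3 / (1/3)
  = 4.

4


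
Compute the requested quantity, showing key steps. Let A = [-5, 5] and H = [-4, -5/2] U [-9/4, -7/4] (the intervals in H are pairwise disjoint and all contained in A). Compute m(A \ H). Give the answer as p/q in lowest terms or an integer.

The ambient interval has length m(A) = 5 - (-5) = 10.
Since the holes are disjoint and sit inside A, by finite additivity
  m(H) = sum_i (b_i - a_i), and m(A \ H) = m(A) - m(H).
Computing the hole measures:
  m(H_1) = -5/2 - (-4) = 3/2.
  m(H_2) = -7/4 - (-9/4) = 1/2.
Summed: m(H) = 3/2 + 1/2 = 2.
So m(A \ H) = 10 - 2 = 8.

8


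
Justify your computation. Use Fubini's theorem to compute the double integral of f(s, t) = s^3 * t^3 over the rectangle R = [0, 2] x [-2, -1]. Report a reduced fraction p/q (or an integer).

f(s, t) is a tensor product of a function of s and a function of t, and both factors are bounded continuous (hence Lebesgue integrable) on the rectangle, so Fubini's theorem applies:
  integral_R f d(m x m) = (integral_a1^b1 s^3 ds) * (integral_a2^b2 t^3 dt).
Inner integral in s: integral_{0}^{2} s^3 ds = (2^4 - 0^4)/4
  = 4.
Inner integral in t: integral_{-2}^{-1} t^3 dt = ((-1)^4 - (-2)^4)/4
  = -15/4.
Product: (4) * (-15/4) = -15.

-15


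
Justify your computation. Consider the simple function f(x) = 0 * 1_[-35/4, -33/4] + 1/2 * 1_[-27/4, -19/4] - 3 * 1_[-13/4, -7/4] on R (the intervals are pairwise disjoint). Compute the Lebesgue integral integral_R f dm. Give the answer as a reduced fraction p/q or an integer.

For a simple function f = sum_i c_i * 1_{A_i} with disjoint A_i,
  integral f dm = sum_i c_i * m(A_i).
Lengths of the A_i:
  m(A_1) = -33/4 - (-35/4) = 1/2.
  m(A_2) = -19/4 - (-27/4) = 2.
  m(A_3) = -7/4 - (-13/4) = 3/2.
Contributions c_i * m(A_i):
  (0) * (1/2) = 0.
  (1/2) * (2) = 1.
  (-3) * (3/2) = -9/2.
Total: 0 + 1 - 9/2 = -7/2.

-7/2


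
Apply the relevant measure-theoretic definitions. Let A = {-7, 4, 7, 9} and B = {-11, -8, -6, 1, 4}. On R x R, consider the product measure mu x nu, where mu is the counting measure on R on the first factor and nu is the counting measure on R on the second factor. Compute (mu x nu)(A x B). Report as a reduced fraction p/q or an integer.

For a measurable rectangle A x B, the product measure satisfies
  (mu x nu)(A x B) = mu(A) * nu(B).
  mu(A) = 4.
  nu(B) = 5.
  (mu x nu)(A x B) = 4 * 5 = 20.

20


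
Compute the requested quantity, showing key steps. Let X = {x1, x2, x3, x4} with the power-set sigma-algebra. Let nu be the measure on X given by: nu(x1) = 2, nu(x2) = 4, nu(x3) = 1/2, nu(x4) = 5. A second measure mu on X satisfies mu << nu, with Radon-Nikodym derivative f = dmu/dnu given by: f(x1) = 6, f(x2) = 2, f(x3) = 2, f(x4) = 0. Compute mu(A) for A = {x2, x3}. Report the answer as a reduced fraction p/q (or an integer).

By the defining property of the Radon-Nikodym derivative, for every measurable set A,
  mu(A) = integral_A f dnu.
Since nu is a discrete measure concentrated on the atoms of X, the integral over A reduces to the sum
  mu(A) = sum_{x in A} f(x) * nu({x}).
Computing each term:
  x2: f(x2) * nu(x2) = 2 * 4 = 8.
  x3: f(x3) * nu(x3) = 2 * 1/2 = 1.
Summing: mu(A) = 8 + 1 = 9.

9


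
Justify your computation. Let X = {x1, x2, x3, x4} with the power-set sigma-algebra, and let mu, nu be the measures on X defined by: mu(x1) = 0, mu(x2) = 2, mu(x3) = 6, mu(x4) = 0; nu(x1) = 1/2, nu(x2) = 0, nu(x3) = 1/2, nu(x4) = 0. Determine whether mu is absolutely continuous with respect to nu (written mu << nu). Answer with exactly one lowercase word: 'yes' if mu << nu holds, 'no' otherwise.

mu << nu means: every nu-null measurable set is also mu-null; equivalently, for every atom x, if nu({x}) = 0 then mu({x}) = 0.
Checking each atom:
  x1: nu = 1/2 > 0 -> no constraint.
  x2: nu = 0, mu = 2 > 0 -> violates mu << nu.
  x3: nu = 1/2 > 0 -> no constraint.
  x4: nu = 0, mu = 0 -> consistent with mu << nu.
The atom(s) x2 violate the condition (nu = 0 but mu > 0). Therefore mu is NOT absolutely continuous w.r.t. nu.

no


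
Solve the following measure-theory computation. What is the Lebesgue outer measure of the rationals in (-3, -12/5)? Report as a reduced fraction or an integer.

Q cap (-3, -12/5) is countable; list its elements as q_1, q_2, ... . Fix eps > 0 and cover the k-th point by an interval of length eps * 2^(-k). The cover has total length eps * sum_{k>=1} 2^(-k) = eps, so by definition of outer measure m*(Q cap (-3, -12/5)) <= eps. Since eps was arbitrary and m* >= 0, the outer measure is 0.

0


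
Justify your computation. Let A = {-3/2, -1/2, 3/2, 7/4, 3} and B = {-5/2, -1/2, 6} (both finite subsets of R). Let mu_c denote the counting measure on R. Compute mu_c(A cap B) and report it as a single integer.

Counting measure on a finite set equals cardinality. mu_c(A cap B) = |A cap B| (elements appearing in both).
Enumerating the elements of A that also lie in B gives 1 element(s).
So mu_c(A cap B) = 1.

1


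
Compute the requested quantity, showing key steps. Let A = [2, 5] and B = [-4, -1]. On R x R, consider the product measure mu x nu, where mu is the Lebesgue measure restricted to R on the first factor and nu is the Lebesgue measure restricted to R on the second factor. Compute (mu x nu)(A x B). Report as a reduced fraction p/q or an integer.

For a measurable rectangle A x B, the product measure satisfies
  (mu x nu)(A x B) = mu(A) * nu(B).
  mu(A) = 3.
  nu(B) = 3.
  (mu x nu)(A x B) = 3 * 3 = 9.

9


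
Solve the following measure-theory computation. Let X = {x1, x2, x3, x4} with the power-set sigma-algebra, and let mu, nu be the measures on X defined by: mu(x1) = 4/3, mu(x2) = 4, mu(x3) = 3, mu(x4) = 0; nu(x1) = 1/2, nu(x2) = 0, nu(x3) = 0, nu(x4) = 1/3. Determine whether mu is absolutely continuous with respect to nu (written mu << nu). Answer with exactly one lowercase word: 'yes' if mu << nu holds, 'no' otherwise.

mu << nu means: every nu-null measurable set is also mu-null; equivalently, for every atom x, if nu({x}) = 0 then mu({x}) = 0.
Checking each atom:
  x1: nu = 1/2 > 0 -> no constraint.
  x2: nu = 0, mu = 4 > 0 -> violates mu << nu.
  x3: nu = 0, mu = 3 > 0 -> violates mu << nu.
  x4: nu = 1/3 > 0 -> no constraint.
The atom(s) x2, x3 violate the condition (nu = 0 but mu > 0). Therefore mu is NOT absolutely continuous w.r.t. nu.

no


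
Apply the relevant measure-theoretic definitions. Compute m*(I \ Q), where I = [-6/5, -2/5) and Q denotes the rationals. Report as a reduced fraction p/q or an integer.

The interval I = [-6/5, -2/5) has m(I) = -2/5 - (-6/5) = 4/5 (endpoints are measure-zero, so open/closed/half-open agree). Write I = (I cap Q) u (I \ Q). The rationals in I are countable, so m*(I cap Q) = 0 (cover each rational by intervals whose total length is arbitrarily small). By countable subadditivity m*(I) <= m*(I cap Q) + m*(I \ Q), hence m*(I \ Q) >= m(I) = 4/5. The reverse inequality m*(I \ Q) <= m*(I) = 4/5 is trivial since (I \ Q) is a subset of I. Therefore m*(I \ Q) = 4/5.

4/5


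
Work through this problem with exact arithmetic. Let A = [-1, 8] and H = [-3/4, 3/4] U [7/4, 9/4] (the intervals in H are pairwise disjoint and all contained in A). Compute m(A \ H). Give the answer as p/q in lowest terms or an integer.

The ambient interval has length m(A) = 8 - (-1) = 9.
Since the holes are disjoint and sit inside A, by finite additivity
  m(H) = sum_i (b_i - a_i), and m(A \ H) = m(A) - m(H).
Computing the hole measures:
  m(H_1) = 3/4 - (-3/4) = 3/2.
  m(H_2) = 9/4 - 7/4 = 1/2.
Summed: m(H) = 3/2 + 1/2 = 2.
So m(A \ H) = 9 - 2 = 7.

7


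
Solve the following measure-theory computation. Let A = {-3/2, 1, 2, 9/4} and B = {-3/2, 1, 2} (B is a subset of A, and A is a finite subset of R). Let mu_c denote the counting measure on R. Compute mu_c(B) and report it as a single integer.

Counting measure assigns mu_c(E) = |E| (number of elements) when E is finite.
B has 3 element(s), so mu_c(B) = 3.

3


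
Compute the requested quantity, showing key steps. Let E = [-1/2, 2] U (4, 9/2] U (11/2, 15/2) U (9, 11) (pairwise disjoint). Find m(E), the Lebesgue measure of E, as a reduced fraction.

For pairwise disjoint intervals, m(union_i I_i) = sum_i m(I_i),
and m is invariant under swapping open/closed endpoints (single points have measure 0).
So m(E) = sum_i (b_i - a_i).
  I_1 has length 2 - (-1/2) = 5/2.
  I_2 has length 9/2 - 4 = 1/2.
  I_3 has length 15/2 - 11/2 = 2.
  I_4 has length 11 - 9 = 2.
Summing:
  m(E) = 5/2 + 1/2 + 2 + 2 = 7.

7


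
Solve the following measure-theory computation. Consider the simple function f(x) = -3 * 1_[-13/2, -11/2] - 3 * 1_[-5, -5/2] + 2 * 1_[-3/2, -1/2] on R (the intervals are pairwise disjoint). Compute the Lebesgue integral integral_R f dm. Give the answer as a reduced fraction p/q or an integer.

For a simple function f = sum_i c_i * 1_{A_i} with disjoint A_i,
  integral f dm = sum_i c_i * m(A_i).
Lengths of the A_i:
  m(A_1) = -11/2 - (-13/2) = 1.
  m(A_2) = -5/2 - (-5) = 5/2.
  m(A_3) = -1/2 - (-3/2) = 1.
Contributions c_i * m(A_i):
  (-3) * (1) = -3.
  (-3) * (5/2) = -15/2.
  (2) * (1) = 2.
Total: -3 - 15/2 + 2 = -17/2.

-17/2


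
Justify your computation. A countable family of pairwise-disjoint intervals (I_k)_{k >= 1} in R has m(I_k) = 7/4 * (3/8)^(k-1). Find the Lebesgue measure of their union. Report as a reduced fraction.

By countable additivity of the Lebesgue measure on pairwise disjoint measurable sets,
  m(union_{k >= 1} I_k) = sum_{k >= 1} m(I_k) = sum_{k >= 1} a * r^(k-1),
  with a = 7/4 and r = 3/8.
Since 0 < r = 3/8 < 1, the geometric series converges:
  sum_{k >= 1} a * r^(k-1) = a / (1 - r).
  = 7/4 / (1 - 3/8)
  = 7/4 / (5/8)
  = 14/5.

14/5


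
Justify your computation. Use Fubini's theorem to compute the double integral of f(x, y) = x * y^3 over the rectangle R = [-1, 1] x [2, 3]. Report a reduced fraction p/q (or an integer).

f(x, y) is a tensor product of a function of x and a function of y, and both factors are bounded continuous (hence Lebesgue integrable) on the rectangle, so Fubini's theorem applies:
  integral_R f d(m x m) = (integral_a1^b1 x dx) * (integral_a2^b2 y^3 dy).
Inner integral in x: integral_{-1}^{1} x dx = (1^2 - (-1)^2)/2
  = 0.
Inner integral in y: integral_{2}^{3} y^3 dy = (3^4 - 2^4)/4
  = 65/4.
Product: (0) * (65/4) = 0.

0


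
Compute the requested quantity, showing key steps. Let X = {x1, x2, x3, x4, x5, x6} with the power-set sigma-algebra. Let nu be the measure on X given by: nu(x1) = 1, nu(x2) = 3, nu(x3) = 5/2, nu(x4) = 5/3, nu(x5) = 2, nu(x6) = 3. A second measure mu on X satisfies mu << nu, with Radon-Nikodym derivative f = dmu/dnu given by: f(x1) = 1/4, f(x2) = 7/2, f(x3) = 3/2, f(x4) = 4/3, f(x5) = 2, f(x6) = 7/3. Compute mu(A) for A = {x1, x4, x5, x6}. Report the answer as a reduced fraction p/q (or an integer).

By the defining property of the Radon-Nikodym derivative, for every measurable set A,
  mu(A) = integral_A f dnu.
Since nu is a discrete measure concentrated on the atoms of X, the integral over A reduces to the sum
  mu(A) = sum_{x in A} f(x) * nu({x}).
Computing each term:
  x1: f(x1) * nu(x1) = 1/4 * 1 = 1/4.
  x4: f(x4) * nu(x4) = 4/3 * 5/3 = 20/9.
  x5: f(x5) * nu(x5) = 2 * 2 = 4.
  x6: f(x6) * nu(x6) = 7/3 * 3 = 7.
Summing: mu(A) = 1/4 + 20/9 + 4 + 7 = 485/36.

485/36
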